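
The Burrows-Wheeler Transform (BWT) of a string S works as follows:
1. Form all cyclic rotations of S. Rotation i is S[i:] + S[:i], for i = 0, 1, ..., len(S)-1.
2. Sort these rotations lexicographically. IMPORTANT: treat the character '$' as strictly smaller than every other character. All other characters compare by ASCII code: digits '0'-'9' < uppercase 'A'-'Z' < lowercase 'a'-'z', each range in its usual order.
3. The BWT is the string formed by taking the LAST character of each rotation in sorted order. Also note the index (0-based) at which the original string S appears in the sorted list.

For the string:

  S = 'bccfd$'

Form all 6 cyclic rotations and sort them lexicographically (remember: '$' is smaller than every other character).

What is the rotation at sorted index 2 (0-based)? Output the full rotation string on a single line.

All 6 rotations (rotation i = S[i:]+S[:i]):
  rot[0] = bccfd$
  rot[1] = ccfd$b
  rot[2] = cfd$bc
  rot[3] = fd$bcc
  rot[4] = d$bccf
  rot[5] = $bccfd
Sorted (with $ < everything):
  sorted[0] = $bccfd
  sorted[1] = bccfd$
  sorted[2] = ccfd$b
  sorted[3] = cfd$bc
  sorted[4] = d$bccf
  sorted[5] = fd$bcc
sorted[2] = ccfd$b

Answer: ccfd$b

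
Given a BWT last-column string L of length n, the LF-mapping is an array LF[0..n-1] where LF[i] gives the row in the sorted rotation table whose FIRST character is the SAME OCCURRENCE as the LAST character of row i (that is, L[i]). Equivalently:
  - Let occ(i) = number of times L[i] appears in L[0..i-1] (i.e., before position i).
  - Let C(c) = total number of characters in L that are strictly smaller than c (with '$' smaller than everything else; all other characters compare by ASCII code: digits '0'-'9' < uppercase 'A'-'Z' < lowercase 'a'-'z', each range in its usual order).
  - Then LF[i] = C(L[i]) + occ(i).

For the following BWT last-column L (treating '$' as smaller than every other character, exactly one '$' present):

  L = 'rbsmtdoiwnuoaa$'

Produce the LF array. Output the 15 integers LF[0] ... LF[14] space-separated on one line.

Char counts: '$':1, 'a':2, 'b':1, 'd':1, 'i':1, 'm':1, 'n':1, 'o':2, 'r':1, 's':1, 't':1, 'u':1, 'w':1
C (first-col start): C('$')=0, C('a')=1, C('b')=3, C('d')=4, C('i')=5, C('m')=6, C('n')=7, C('o')=8, C('r')=10, C('s')=11, C('t')=12, C('u')=13, C('w')=14
L[0]='r': occ=0, LF[0]=C('r')+0=10+0=10
L[1]='b': occ=0, LF[1]=C('b')+0=3+0=3
L[2]='s': occ=0, LF[2]=C('s')+0=11+0=11
L[3]='m': occ=0, LF[3]=C('m')+0=6+0=6
L[4]='t': occ=0, LF[4]=C('t')+0=12+0=12
L[5]='d': occ=0, LF[5]=C('d')+0=4+0=4
L[6]='o': occ=0, LF[6]=C('o')+0=8+0=8
L[7]='i': occ=0, LF[7]=C('i')+0=5+0=5
L[8]='w': occ=0, LF[8]=C('w')+0=14+0=14
L[9]='n': occ=0, LF[9]=C('n')+0=7+0=7
L[10]='u': occ=0, LF[10]=C('u')+0=13+0=13
L[11]='o': occ=1, LF[11]=C('o')+1=8+1=9
L[12]='a': occ=0, LF[12]=C('a')+0=1+0=1
L[13]='a': occ=1, LF[13]=C('a')+1=1+1=2
L[14]='$': occ=0, LF[14]=C('$')+0=0+0=0

Answer: 10 3 11 6 12 4 8 5 14 7 13 9 1 2 0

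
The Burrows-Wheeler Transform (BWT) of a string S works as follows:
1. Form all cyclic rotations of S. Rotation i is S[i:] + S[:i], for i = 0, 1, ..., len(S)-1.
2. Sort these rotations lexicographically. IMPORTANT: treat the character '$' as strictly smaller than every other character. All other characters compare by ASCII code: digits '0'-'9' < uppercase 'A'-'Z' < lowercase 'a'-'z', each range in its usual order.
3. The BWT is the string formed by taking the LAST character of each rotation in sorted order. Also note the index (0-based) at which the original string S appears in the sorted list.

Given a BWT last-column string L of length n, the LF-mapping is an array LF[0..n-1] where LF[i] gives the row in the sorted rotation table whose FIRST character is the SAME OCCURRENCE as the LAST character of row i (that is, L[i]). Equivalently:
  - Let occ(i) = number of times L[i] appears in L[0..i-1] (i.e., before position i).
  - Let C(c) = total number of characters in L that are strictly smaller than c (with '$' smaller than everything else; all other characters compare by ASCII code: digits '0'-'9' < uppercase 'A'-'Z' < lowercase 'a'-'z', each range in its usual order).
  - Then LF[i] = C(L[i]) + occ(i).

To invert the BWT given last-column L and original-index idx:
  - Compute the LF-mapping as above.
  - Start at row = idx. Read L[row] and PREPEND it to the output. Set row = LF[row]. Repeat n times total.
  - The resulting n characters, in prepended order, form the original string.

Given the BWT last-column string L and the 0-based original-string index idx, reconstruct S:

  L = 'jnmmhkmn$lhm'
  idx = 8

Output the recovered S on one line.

LF mapping: 3 10 6 7 1 4 8 11 0 5 2 9
Walk LF starting at row 8, prepending L[row]:
  step 1: row=8, L[8]='$', prepend. Next row=LF[8]=0
  step 2: row=0, L[0]='j', prepend. Next row=LF[0]=3
  step 3: row=3, L[3]='m', prepend. Next row=LF[3]=7
  step 4: row=7, L[7]='n', prepend. Next row=LF[7]=11
  step 5: row=11, L[11]='m', prepend. Next row=LF[11]=9
  step 6: row=9, L[9]='l', prepend. Next row=LF[9]=5
  step 7: row=5, L[5]='k', prepend. Next row=LF[5]=4
  step 8: row=4, L[4]='h', prepend. Next row=LF[4]=1
  step 9: row=1, L[1]='n', prepend. Next row=LF[1]=10
  step 10: row=10, L[10]='h', prepend. Next row=LF[10]=2
  step 11: row=2, L[2]='m', prepend. Next row=LF[2]=6
  step 12: row=6, L[6]='m', prepend. Next row=LF[6]=8
Reversed output: mmhnhklmnmj$

Answer: mmhnhklmnmj$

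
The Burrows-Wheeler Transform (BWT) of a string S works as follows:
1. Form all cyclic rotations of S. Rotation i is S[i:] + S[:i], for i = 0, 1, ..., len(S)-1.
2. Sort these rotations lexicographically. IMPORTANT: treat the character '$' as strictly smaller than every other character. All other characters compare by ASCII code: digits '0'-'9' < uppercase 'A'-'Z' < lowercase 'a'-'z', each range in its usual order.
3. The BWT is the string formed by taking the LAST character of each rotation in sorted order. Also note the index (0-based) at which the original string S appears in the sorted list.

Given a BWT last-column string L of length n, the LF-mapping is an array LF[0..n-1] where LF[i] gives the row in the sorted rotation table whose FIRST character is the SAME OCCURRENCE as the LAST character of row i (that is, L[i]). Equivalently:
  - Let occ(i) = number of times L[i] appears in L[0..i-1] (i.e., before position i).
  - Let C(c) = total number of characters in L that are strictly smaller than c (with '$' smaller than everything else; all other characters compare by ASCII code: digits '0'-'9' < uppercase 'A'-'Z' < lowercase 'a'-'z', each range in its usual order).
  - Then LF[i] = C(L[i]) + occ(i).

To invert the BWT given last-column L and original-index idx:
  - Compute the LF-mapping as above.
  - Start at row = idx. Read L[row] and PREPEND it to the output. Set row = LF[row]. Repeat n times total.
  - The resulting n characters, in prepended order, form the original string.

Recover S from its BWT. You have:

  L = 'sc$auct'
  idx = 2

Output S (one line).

LF mapping: 4 2 0 1 6 3 5
Walk LF starting at row 2, prepending L[row]:
  step 1: row=2, L[2]='$', prepend. Next row=LF[2]=0
  step 2: row=0, L[0]='s', prepend. Next row=LF[0]=4
  step 3: row=4, L[4]='u', prepend. Next row=LF[4]=6
  step 4: row=6, L[6]='t', prepend. Next row=LF[6]=5
  step 5: row=5, L[5]='c', prepend. Next row=LF[5]=3
  step 6: row=3, L[3]='a', prepend. Next row=LF[3]=1
  step 7: row=1, L[1]='c', prepend. Next row=LF[1]=2
Reversed output: cactus$

Answer: cactus$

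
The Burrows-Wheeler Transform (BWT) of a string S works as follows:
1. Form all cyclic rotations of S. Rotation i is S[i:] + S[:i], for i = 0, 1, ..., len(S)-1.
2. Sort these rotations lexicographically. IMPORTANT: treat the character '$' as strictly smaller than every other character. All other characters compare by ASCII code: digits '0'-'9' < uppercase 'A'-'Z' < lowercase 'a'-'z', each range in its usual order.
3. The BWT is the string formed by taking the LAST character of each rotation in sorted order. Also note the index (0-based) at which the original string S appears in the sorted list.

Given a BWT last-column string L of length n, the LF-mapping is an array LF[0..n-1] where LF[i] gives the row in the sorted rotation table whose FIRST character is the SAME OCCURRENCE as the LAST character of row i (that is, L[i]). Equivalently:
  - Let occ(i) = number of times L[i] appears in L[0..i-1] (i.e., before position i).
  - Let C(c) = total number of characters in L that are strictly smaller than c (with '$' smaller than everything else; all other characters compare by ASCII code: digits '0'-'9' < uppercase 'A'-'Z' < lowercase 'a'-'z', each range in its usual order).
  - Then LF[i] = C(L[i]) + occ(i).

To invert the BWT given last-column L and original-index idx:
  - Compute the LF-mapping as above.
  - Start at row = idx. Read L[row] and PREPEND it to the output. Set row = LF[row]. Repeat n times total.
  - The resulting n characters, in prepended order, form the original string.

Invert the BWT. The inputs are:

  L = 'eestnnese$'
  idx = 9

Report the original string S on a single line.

Answer: tennessee$

Derivation:
LF mapping: 1 2 7 9 5 6 3 8 4 0
Walk LF starting at row 9, prepending L[row]:
  step 1: row=9, L[9]='$', prepend. Next row=LF[9]=0
  step 2: row=0, L[0]='e', prepend. Next row=LF[0]=1
  step 3: row=1, L[1]='e', prepend. Next row=LF[1]=2
  step 4: row=2, L[2]='s', prepend. Next row=LF[2]=7
  step 5: row=7, L[7]='s', prepend. Next row=LF[7]=8
  step 6: row=8, L[8]='e', prepend. Next row=LF[8]=4
  step 7: row=4, L[4]='n', prepend. Next row=LF[4]=5
  step 8: row=5, L[5]='n', prepend. Next row=LF[5]=6
  step 9: row=6, L[6]='e', prepend. Next row=LF[6]=3
  step 10: row=3, L[3]='t', prepend. Next row=LF[3]=9
Reversed output: tennessee$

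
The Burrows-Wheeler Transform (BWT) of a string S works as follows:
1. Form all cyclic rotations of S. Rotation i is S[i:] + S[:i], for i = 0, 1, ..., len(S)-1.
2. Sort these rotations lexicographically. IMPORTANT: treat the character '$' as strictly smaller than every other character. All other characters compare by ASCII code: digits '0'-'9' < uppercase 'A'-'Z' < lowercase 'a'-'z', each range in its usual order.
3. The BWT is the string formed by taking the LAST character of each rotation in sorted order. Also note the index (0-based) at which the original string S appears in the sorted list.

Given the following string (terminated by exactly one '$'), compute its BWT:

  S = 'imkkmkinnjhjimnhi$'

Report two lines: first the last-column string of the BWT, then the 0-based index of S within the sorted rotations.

Answer: injh$jknhmmkkiimni
4

Derivation:
All 18 rotations (rotation i = S[i:]+S[:i]):
  rot[0] = imkkmkinnjhjimnhi$
  rot[1] = mkkmkinnjhjimnhi$i
  rot[2] = kkmkinnjhjimnhi$im
  rot[3] = kmkinnjhjimnhi$imk
  rot[4] = mkinnjhjimnhi$imkk
  rot[5] = kinnjhjimnhi$imkkm
  rot[6] = innjhjimnhi$imkkmk
  rot[7] = nnjhjimnhi$imkkmki
  rot[8] = njhjimnhi$imkkmkin
  rot[9] = jhjimnhi$imkkmkinn
  rot[10] = hjimnhi$imkkmkinnj
  rot[11] = jimnhi$imkkmkinnjh
  rot[12] = imnhi$imkkmkinnjhj
  rot[13] = mnhi$imkkmkinnjhji
  rot[14] = nhi$imkkmkinnjhjim
  rot[15] = hi$imkkmkinnjhjimn
  rot[16] = i$imkkmkinnjhjimnh
  rot[17] = $imkkmkinnjhjimnhi
Sorted (with $ < everything):
  sorted[0] = $imkkmkinnjhjimnhi  (last char: 'i')
  sorted[1] = hi$imkkmkinnjhjimn  (last char: 'n')
  sorted[2] = hjimnhi$imkkmkinnj  (last char: 'j')
  sorted[3] = i$imkkmkinnjhjimnh  (last char: 'h')
  sorted[4] = imkkmkinnjhjimnhi$  (last char: '$')
  sorted[5] = imnhi$imkkmkinnjhj  (last char: 'j')
  sorted[6] = innjhjimnhi$imkkmk  (last char: 'k')
  sorted[7] = jhjimnhi$imkkmkinn  (last char: 'n')
  sorted[8] = jimnhi$imkkmkinnjh  (last char: 'h')
  sorted[9] = kinnjhjimnhi$imkkm  (last char: 'm')
  sorted[10] = kkmkinnjhjimnhi$im  (last char: 'm')
  sorted[11] = kmkinnjhjimnhi$imk  (last char: 'k')
  sorted[12] = mkinnjhjimnhi$imkk  (last char: 'k')
  sorted[13] = mkkmkinnjhjimnhi$i  (last char: 'i')
  sorted[14] = mnhi$imkkmkinnjhji  (last char: 'i')
  sorted[15] = nhi$imkkmkinnjhjim  (last char: 'm')
  sorted[16] = njhjimnhi$imkkmkin  (last char: 'n')
  sorted[17] = nnjhjimnhi$imkkmki  (last char: 'i')
Last column: injh$jknhmmkkiimni
Original string S is at sorted index 4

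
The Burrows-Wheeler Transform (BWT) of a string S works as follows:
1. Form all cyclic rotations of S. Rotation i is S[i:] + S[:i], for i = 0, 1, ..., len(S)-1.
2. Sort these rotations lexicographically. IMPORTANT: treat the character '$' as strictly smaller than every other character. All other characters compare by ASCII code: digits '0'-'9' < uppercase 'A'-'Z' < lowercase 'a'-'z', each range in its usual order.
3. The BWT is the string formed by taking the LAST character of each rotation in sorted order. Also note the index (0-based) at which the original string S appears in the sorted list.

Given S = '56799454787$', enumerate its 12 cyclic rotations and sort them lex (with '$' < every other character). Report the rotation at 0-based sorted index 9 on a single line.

Answer: 87$567994547

Derivation:
All 12 rotations (rotation i = S[i:]+S[:i]):
  rot[0] = 56799454787$
  rot[1] = 6799454787$5
  rot[2] = 799454787$56
  rot[3] = 99454787$567
  rot[4] = 9454787$5679
  rot[5] = 454787$56799
  rot[6] = 54787$567994
  rot[7] = 4787$5679945
  rot[8] = 787$56799454
  rot[9] = 87$567994547
  rot[10] = 7$5679945478
  rot[11] = $56799454787
Sorted (with $ < everything):
  sorted[0] = $56799454787
  sorted[1] = 454787$56799
  sorted[2] = 4787$5679945
  sorted[3] = 54787$567994
  sorted[4] = 56799454787$
  sorted[5] = 6799454787$5
  sorted[6] = 7$5679945478
  sorted[7] = 787$56799454
  sorted[8] = 799454787$56
  sorted[9] = 87$567994547
  sorted[10] = 9454787$5679
  sorted[11] = 99454787$567
sorted[9] = 87$567994547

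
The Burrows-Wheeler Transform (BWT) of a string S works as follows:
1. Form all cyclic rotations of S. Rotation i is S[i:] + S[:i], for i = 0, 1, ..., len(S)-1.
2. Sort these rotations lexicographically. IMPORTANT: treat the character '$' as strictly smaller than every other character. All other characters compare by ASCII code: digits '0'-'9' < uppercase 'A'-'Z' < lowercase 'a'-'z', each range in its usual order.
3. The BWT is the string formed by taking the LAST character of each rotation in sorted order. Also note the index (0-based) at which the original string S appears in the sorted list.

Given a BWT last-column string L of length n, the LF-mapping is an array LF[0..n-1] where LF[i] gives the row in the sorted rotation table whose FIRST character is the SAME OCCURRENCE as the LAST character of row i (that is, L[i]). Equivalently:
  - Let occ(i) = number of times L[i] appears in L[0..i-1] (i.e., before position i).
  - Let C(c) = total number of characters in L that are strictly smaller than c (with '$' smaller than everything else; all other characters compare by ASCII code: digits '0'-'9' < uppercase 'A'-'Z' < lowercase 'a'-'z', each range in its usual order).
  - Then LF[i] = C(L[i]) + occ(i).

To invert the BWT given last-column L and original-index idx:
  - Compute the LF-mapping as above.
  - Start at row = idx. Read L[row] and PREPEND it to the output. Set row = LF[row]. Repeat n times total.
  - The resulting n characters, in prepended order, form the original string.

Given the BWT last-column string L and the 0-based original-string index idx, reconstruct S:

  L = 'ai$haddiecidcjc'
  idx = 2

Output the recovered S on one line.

Answer: aciddcjihcedia$

Derivation:
LF mapping: 1 11 0 10 2 6 7 12 9 3 13 8 4 14 5
Walk LF starting at row 2, prepending L[row]:
  step 1: row=2, L[2]='$', prepend. Next row=LF[2]=0
  step 2: row=0, L[0]='a', prepend. Next row=LF[0]=1
  step 3: row=1, L[1]='i', prepend. Next row=LF[1]=11
  step 4: row=11, L[11]='d', prepend. Next row=LF[11]=8
  step 5: row=8, L[8]='e', prepend. Next row=LF[8]=9
  step 6: row=9, L[9]='c', prepend. Next row=LF[9]=3
  step 7: row=3, L[3]='h', prepend. Next row=LF[3]=10
  step 8: row=10, L[10]='i', prepend. Next row=LF[10]=13
  step 9: row=13, L[13]='j', prepend. Next row=LF[13]=14
  step 10: row=14, L[14]='c', prepend. Next row=LF[14]=5
  step 11: row=5, L[5]='d', prepend. Next row=LF[5]=6
  step 12: row=6, L[6]='d', prepend. Next row=LF[6]=7
  step 13: row=7, L[7]='i', prepend. Next row=LF[7]=12
  step 14: row=12, L[12]='c', prepend. Next row=LF[12]=4
  step 15: row=4, L[4]='a', prepend. Next row=LF[4]=2
Reversed output: aciddcjihcedia$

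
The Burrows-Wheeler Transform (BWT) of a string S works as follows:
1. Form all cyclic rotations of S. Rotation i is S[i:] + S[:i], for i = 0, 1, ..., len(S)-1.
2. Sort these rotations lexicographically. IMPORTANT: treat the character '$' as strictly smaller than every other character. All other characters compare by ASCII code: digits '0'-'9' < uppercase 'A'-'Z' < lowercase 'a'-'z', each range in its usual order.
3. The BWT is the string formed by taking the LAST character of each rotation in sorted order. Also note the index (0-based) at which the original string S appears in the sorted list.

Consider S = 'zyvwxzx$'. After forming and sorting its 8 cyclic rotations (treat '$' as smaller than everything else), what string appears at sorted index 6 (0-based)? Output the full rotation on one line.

All 8 rotations (rotation i = S[i:]+S[:i]):
  rot[0] = zyvwxzx$
  rot[1] = yvwxzx$z
  rot[2] = vwxzx$zy
  rot[3] = wxzx$zyv
  rot[4] = xzx$zyvw
  rot[5] = zx$zyvwx
  rot[6] = x$zyvwxz
  rot[7] = $zyvwxzx
Sorted (with $ < everything):
  sorted[0] = $zyvwxzx
  sorted[1] = vwxzx$zy
  sorted[2] = wxzx$zyv
  sorted[3] = x$zyvwxz
  sorted[4] = xzx$zyvw
  sorted[5] = yvwxzx$z
  sorted[6] = zx$zyvwx
  sorted[7] = zyvwxzx$
sorted[6] = zx$zyvwx

Answer: zx$zyvwx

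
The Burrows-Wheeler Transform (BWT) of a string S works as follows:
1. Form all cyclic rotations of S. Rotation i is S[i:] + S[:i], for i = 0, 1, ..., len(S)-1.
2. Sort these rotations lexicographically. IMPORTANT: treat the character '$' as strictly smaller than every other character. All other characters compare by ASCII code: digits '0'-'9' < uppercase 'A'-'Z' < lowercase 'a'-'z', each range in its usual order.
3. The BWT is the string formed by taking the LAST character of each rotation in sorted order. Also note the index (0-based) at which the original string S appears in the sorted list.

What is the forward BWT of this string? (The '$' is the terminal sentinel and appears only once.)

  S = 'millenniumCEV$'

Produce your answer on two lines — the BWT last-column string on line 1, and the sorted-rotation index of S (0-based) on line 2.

Answer: VmCElmnliu$nei
10

Derivation:
All 14 rotations (rotation i = S[i:]+S[:i]):
  rot[0] = millenniumCEV$
  rot[1] = illenniumCEV$m
  rot[2] = llenniumCEV$mi
  rot[3] = lenniumCEV$mil
  rot[4] = enniumCEV$mill
  rot[5] = nniumCEV$mille
  rot[6] = niumCEV$millen
  rot[7] = iumCEV$millenn
  rot[8] = umCEV$millenni
  rot[9] = mCEV$millenniu
  rot[10] = CEV$millennium
  rot[11] = EV$millenniumC
  rot[12] = V$millenniumCE
  rot[13] = $millenniumCEV
Sorted (with $ < everything):
  sorted[0] = $millenniumCEV  (last char: 'V')
  sorted[1] = CEV$millennium  (last char: 'm')
  sorted[2] = EV$millenniumC  (last char: 'C')
  sorted[3] = V$millenniumCE  (last char: 'E')
  sorted[4] = enniumCEV$mill  (last char: 'l')
  sorted[5] = illenniumCEV$m  (last char: 'm')
  sorted[6] = iumCEV$millenn  (last char: 'n')
  sorted[7] = lenniumCEV$mil  (last char: 'l')
  sorted[8] = llenniumCEV$mi  (last char: 'i')
  sorted[9] = mCEV$millenniu  (last char: 'u')
  sorted[10] = millenniumCEV$  (last char: '$')
  sorted[11] = niumCEV$millen  (last char: 'n')
  sorted[12] = nniumCEV$mille  (last char: 'e')
  sorted[13] = umCEV$millenni  (last char: 'i')
Last column: VmCElmnliu$nei
Original string S is at sorted index 10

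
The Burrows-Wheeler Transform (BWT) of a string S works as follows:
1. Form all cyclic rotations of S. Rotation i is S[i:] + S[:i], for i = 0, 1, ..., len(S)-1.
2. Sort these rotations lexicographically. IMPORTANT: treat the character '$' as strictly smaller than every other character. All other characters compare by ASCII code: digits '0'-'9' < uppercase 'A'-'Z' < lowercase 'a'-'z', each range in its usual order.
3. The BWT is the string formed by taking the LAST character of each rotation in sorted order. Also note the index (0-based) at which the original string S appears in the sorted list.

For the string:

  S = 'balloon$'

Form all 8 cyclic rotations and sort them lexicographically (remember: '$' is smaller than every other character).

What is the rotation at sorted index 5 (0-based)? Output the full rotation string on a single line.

All 8 rotations (rotation i = S[i:]+S[:i]):
  rot[0] = balloon$
  rot[1] = alloon$b
  rot[2] = lloon$ba
  rot[3] = loon$bal
  rot[4] = oon$ball
  rot[5] = on$ballo
  rot[6] = n$balloo
  rot[7] = $balloon
Sorted (with $ < everything):
  sorted[0] = $balloon
  sorted[1] = alloon$b
  sorted[2] = balloon$
  sorted[3] = lloon$ba
  sorted[4] = loon$bal
  sorted[5] = n$balloo
  sorted[6] = on$ballo
  sorted[7] = oon$ball
sorted[5] = n$balloo

Answer: n$balloo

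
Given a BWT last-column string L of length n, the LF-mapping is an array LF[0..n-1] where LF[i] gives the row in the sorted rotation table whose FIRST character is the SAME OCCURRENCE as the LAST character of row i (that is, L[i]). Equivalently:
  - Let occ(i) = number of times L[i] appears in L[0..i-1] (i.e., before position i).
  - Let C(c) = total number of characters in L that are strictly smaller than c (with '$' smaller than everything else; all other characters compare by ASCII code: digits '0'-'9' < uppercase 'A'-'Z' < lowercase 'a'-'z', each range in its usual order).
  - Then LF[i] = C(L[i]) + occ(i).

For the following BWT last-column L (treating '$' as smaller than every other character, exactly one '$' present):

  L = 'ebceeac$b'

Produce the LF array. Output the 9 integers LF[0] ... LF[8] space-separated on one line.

Char counts: '$':1, 'a':1, 'b':2, 'c':2, 'e':3
C (first-col start): C('$')=0, C('a')=1, C('b')=2, C('c')=4, C('e')=6
L[0]='e': occ=0, LF[0]=C('e')+0=6+0=6
L[1]='b': occ=0, LF[1]=C('b')+0=2+0=2
L[2]='c': occ=0, LF[2]=C('c')+0=4+0=4
L[3]='e': occ=1, LF[3]=C('e')+1=6+1=7
L[4]='e': occ=2, LF[4]=C('e')+2=6+2=8
L[5]='a': occ=0, LF[5]=C('a')+0=1+0=1
L[6]='c': occ=1, LF[6]=C('c')+1=4+1=5
L[7]='$': occ=0, LF[7]=C('$')+0=0+0=0
L[8]='b': occ=1, LF[8]=C('b')+1=2+1=3

Answer: 6 2 4 7 8 1 5 0 3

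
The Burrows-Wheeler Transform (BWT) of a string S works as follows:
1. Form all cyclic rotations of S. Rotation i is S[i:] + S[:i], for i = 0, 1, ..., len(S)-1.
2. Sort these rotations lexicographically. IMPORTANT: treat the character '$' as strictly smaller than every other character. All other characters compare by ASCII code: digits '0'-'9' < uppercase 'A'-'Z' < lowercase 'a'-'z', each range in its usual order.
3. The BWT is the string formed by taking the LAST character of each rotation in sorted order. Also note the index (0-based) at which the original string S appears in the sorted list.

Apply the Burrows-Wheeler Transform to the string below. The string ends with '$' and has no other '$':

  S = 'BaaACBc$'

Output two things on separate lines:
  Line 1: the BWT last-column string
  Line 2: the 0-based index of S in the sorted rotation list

All 8 rotations (rotation i = S[i:]+S[:i]):
  rot[0] = BaaACBc$
  rot[1] = aaACBc$B
  rot[2] = aACBc$Ba
  rot[3] = ACBc$Baa
  rot[4] = CBc$BaaA
  rot[5] = Bc$BaaAC
  rot[6] = c$BaaACB
  rot[7] = $BaaACBc
Sorted (with $ < everything):
  sorted[0] = $BaaACBc  (last char: 'c')
  sorted[1] = ACBc$Baa  (last char: 'a')
  sorted[2] = BaaACBc$  (last char: '$')
  sorted[3] = Bc$BaaAC  (last char: 'C')
  sorted[4] = CBc$BaaA  (last char: 'A')
  sorted[5] = aACBc$Ba  (last char: 'a')
  sorted[6] = aaACBc$B  (last char: 'B')
  sorted[7] = c$BaaACB  (last char: 'B')
Last column: ca$CAaBB
Original string S is at sorted index 2

Answer: ca$CAaBB
2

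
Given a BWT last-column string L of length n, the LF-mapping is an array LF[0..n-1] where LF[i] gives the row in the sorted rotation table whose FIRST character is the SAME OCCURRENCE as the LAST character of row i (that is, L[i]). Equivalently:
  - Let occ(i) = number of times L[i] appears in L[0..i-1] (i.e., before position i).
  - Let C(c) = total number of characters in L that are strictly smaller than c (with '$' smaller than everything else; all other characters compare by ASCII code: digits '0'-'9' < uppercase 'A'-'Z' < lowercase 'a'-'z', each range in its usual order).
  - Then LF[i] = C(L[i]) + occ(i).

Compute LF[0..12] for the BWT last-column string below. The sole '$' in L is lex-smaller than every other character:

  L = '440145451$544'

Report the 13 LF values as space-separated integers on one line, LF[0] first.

Answer: 4 5 1 2 6 10 7 11 3 0 12 8 9

Derivation:
Char counts: '$':1, '0':1, '1':2, '4':6, '5':3
C (first-col start): C('$')=0, C('0')=1, C('1')=2, C('4')=4, C('5')=10
L[0]='4': occ=0, LF[0]=C('4')+0=4+0=4
L[1]='4': occ=1, LF[1]=C('4')+1=4+1=5
L[2]='0': occ=0, LF[2]=C('0')+0=1+0=1
L[3]='1': occ=0, LF[3]=C('1')+0=2+0=2
L[4]='4': occ=2, LF[4]=C('4')+2=4+2=6
L[5]='5': occ=0, LF[5]=C('5')+0=10+0=10
L[6]='4': occ=3, LF[6]=C('4')+3=4+3=7
L[7]='5': occ=1, LF[7]=C('5')+1=10+1=11
L[8]='1': occ=1, LF[8]=C('1')+1=2+1=3
L[9]='$': occ=0, LF[9]=C('$')+0=0+0=0
L[10]='5': occ=2, LF[10]=C('5')+2=10+2=12
L[11]='4': occ=4, LF[11]=C('4')+4=4+4=8
L[12]='4': occ=5, LF[12]=C('4')+5=4+5=9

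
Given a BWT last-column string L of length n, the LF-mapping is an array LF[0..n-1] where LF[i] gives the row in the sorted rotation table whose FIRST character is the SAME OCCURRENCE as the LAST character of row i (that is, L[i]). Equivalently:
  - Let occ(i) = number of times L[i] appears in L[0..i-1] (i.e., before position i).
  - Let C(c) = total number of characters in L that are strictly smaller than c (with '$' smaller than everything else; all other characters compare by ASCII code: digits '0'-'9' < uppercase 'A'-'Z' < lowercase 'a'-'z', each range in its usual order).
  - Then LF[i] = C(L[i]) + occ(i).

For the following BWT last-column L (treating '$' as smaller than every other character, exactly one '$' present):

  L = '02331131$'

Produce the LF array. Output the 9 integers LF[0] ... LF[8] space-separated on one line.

Answer: 1 5 6 7 2 3 8 4 0

Derivation:
Char counts: '$':1, '0':1, '1':3, '2':1, '3':3
C (first-col start): C('$')=0, C('0')=1, C('1')=2, C('2')=5, C('3')=6
L[0]='0': occ=0, LF[0]=C('0')+0=1+0=1
L[1]='2': occ=0, LF[1]=C('2')+0=5+0=5
L[2]='3': occ=0, LF[2]=C('3')+0=6+0=6
L[3]='3': occ=1, LF[3]=C('3')+1=6+1=7
L[4]='1': occ=0, LF[4]=C('1')+0=2+0=2
L[5]='1': occ=1, LF[5]=C('1')+1=2+1=3
L[6]='3': occ=2, LF[6]=C('3')+2=6+2=8
L[7]='1': occ=2, LF[7]=C('1')+2=2+2=4
L[8]='$': occ=0, LF[8]=C('$')+0=0+0=0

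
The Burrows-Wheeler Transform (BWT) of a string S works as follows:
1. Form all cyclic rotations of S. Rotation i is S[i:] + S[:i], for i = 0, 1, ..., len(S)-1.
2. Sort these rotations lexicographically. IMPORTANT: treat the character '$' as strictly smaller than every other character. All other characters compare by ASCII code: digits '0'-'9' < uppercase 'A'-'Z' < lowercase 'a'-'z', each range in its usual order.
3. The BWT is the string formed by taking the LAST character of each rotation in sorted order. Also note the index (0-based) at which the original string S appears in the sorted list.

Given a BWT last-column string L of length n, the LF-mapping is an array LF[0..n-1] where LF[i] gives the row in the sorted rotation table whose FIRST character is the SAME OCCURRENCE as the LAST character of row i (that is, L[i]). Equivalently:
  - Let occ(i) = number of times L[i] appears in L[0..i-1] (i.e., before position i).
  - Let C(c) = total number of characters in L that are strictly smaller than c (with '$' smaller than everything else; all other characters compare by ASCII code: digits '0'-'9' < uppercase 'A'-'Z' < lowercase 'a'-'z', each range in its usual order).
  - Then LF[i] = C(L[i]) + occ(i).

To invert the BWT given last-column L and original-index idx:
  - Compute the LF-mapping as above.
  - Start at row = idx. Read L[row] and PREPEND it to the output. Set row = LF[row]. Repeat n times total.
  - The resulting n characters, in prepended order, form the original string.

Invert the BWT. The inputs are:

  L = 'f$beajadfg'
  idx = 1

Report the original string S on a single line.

Answer: adfgjebaf$

Derivation:
LF mapping: 6 0 3 5 1 9 2 4 7 8
Walk LF starting at row 1, prepending L[row]:
  step 1: row=1, L[1]='$', prepend. Next row=LF[1]=0
  step 2: row=0, L[0]='f', prepend. Next row=LF[0]=6
  step 3: row=6, L[6]='a', prepend. Next row=LF[6]=2
  step 4: row=2, L[2]='b', prepend. Next row=LF[2]=3
  step 5: row=3, L[3]='e', prepend. Next row=LF[3]=5
  step 6: row=5, L[5]='j', prepend. Next row=LF[5]=9
  step 7: row=9, L[9]='g', prepend. Next row=LF[9]=8
  step 8: row=8, L[8]='f', prepend. Next row=LF[8]=7
  step 9: row=7, L[7]='d', prepend. Next row=LF[7]=4
  step 10: row=4, L[4]='a', prepend. Next row=LF[4]=1
Reversed output: adfgjebaf$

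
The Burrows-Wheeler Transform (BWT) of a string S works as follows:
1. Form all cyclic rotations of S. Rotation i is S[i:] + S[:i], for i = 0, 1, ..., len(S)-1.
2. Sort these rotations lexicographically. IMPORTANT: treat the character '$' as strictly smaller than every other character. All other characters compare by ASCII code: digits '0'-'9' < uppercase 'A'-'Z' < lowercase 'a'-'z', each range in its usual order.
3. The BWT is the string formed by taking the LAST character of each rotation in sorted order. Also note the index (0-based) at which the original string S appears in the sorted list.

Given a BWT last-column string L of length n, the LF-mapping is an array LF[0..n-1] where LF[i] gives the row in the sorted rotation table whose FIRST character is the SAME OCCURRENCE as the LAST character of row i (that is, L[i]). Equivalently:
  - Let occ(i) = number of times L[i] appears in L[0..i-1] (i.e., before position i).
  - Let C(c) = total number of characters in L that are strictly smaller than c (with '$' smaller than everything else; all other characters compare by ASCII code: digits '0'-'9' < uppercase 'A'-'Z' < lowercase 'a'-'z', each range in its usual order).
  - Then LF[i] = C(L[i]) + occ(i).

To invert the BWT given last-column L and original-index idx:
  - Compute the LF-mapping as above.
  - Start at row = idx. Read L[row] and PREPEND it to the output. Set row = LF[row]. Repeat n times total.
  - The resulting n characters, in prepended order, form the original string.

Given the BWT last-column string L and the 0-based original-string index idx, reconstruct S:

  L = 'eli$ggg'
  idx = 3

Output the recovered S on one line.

Answer: giggle$

Derivation:
LF mapping: 1 6 5 0 2 3 4
Walk LF starting at row 3, prepending L[row]:
  step 1: row=3, L[3]='$', prepend. Next row=LF[3]=0
  step 2: row=0, L[0]='e', prepend. Next row=LF[0]=1
  step 3: row=1, L[1]='l', prepend. Next row=LF[1]=6
  step 4: row=6, L[6]='g', prepend. Next row=LF[6]=4
  step 5: row=4, L[4]='g', prepend. Next row=LF[4]=2
  step 6: row=2, L[2]='i', prepend. Next row=LF[2]=5
  step 7: row=5, L[5]='g', prepend. Next row=LF[5]=3
Reversed output: giggle$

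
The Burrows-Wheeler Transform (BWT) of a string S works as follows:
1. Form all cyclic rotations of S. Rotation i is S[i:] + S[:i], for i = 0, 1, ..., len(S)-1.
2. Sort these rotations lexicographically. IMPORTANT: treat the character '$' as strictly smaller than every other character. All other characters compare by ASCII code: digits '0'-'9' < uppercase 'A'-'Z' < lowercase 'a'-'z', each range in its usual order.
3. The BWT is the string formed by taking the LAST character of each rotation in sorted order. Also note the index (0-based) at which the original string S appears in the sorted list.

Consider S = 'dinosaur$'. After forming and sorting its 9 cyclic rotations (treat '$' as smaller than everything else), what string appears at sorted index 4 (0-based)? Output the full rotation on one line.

All 9 rotations (rotation i = S[i:]+S[:i]):
  rot[0] = dinosaur$
  rot[1] = inosaur$d
  rot[2] = nosaur$di
  rot[3] = osaur$din
  rot[4] = saur$dino
  rot[5] = aur$dinos
  rot[6] = ur$dinosa
  rot[7] = r$dinosau
  rot[8] = $dinosaur
Sorted (with $ < everything):
  sorted[0] = $dinosaur
  sorted[1] = aur$dinos
  sorted[2] = dinosaur$
  sorted[3] = inosaur$d
  sorted[4] = nosaur$di
  sorted[5] = osaur$din
  sorted[6] = r$dinosau
  sorted[7] = saur$dino
  sorted[8] = ur$dinosa
sorted[4] = nosaur$di

Answer: nosaur$di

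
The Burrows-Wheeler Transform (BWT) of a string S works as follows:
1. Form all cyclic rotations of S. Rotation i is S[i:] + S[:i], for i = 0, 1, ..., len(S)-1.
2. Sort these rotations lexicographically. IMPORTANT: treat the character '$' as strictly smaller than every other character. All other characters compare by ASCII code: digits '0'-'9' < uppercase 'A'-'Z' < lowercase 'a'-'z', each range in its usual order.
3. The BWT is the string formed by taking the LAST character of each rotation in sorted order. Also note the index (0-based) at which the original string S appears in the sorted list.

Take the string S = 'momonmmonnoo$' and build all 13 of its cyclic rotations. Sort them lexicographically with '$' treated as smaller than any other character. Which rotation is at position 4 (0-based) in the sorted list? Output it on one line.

All 13 rotations (rotation i = S[i:]+S[:i]):
  rot[0] = momonmmonnoo$
  rot[1] = omonmmonnoo$m
  rot[2] = monmmonnoo$mo
  rot[3] = onmmonnoo$mom
  rot[4] = nmmonnoo$momo
  rot[5] = mmonnoo$momon
  rot[6] = monnoo$momonm
  rot[7] = onnoo$momonmm
  rot[8] = nnoo$momonmmo
  rot[9] = noo$momonmmon
  rot[10] = oo$momonmmonn
  rot[11] = o$momonmmonno
  rot[12] = $momonmmonnoo
Sorted (with $ < everything):
  sorted[0] = $momonmmonnoo
  sorted[1] = mmonnoo$momon
  sorted[2] = momonmmonnoo$
  sorted[3] = monmmonnoo$mo
  sorted[4] = monnoo$momonm
  sorted[5] = nmmonnoo$momo
  sorted[6] = nnoo$momonmmo
  sorted[7] = noo$momonmmon
  sorted[8] = o$momonmmonno
  sorted[9] = omonmmonnoo$m
  sorted[10] = onmmonnoo$mom
  sorted[11] = onnoo$momonmm
  sorted[12] = oo$momonmmonn
sorted[4] = monnoo$momonm

Answer: monnoo$momonm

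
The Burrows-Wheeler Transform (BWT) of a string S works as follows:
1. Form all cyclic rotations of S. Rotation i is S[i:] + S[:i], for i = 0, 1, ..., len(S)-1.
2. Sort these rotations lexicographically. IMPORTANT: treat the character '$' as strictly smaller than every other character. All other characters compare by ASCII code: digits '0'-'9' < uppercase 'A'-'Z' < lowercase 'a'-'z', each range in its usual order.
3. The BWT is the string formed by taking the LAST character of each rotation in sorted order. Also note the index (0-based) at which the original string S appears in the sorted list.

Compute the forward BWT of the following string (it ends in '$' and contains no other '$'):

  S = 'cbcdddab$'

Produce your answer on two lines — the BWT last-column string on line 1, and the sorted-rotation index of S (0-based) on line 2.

All 9 rotations (rotation i = S[i:]+S[:i]):
  rot[0] = cbcdddab$
  rot[1] = bcdddab$c
  rot[2] = cdddab$cb
  rot[3] = dddab$cbc
  rot[4] = ddab$cbcd
  rot[5] = dab$cbcdd
  rot[6] = ab$cbcddd
  rot[7] = b$cbcddda
  rot[8] = $cbcdddab
Sorted (with $ < everything):
  sorted[0] = $cbcdddab  (last char: 'b')
  sorted[1] = ab$cbcddd  (last char: 'd')
  sorted[2] = b$cbcddda  (last char: 'a')
  sorted[3] = bcdddab$c  (last char: 'c')
  sorted[4] = cbcdddab$  (last char: '$')
  sorted[5] = cdddab$cb  (last char: 'b')
  sorted[6] = dab$cbcdd  (last char: 'd')
  sorted[7] = ddab$cbcd  (last char: 'd')
  sorted[8] = dddab$cbc  (last char: 'c')
Last column: bdac$bddc
Original string S is at sorted index 4

Answer: bdac$bddc
4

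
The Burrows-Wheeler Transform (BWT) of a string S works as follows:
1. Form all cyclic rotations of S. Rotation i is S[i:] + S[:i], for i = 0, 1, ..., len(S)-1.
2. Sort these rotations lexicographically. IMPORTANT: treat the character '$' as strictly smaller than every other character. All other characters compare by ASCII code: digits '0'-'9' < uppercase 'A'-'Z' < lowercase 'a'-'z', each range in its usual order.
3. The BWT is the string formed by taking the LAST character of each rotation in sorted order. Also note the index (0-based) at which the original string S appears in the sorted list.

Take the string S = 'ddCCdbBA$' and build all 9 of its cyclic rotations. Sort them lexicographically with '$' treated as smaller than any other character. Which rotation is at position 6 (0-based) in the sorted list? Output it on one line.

Answer: dCCdbBA$d

Derivation:
All 9 rotations (rotation i = S[i:]+S[:i]):
  rot[0] = ddCCdbBA$
  rot[1] = dCCdbBA$d
  rot[2] = CCdbBA$dd
  rot[3] = CdbBA$ddC
  rot[4] = dbBA$ddCC
  rot[5] = bBA$ddCCd
  rot[6] = BA$ddCCdb
  rot[7] = A$ddCCdbB
  rot[8] = $ddCCdbBA
Sorted (with $ < everything):
  sorted[0] = $ddCCdbBA
  sorted[1] = A$ddCCdbB
  sorted[2] = BA$ddCCdb
  sorted[3] = CCdbBA$dd
  sorted[4] = CdbBA$ddC
  sorted[5] = bBA$ddCCd
  sorted[6] = dCCdbBA$d
  sorted[7] = dbBA$ddCC
  sorted[8] = ddCCdbBA$
sorted[6] = dCCdbBA$d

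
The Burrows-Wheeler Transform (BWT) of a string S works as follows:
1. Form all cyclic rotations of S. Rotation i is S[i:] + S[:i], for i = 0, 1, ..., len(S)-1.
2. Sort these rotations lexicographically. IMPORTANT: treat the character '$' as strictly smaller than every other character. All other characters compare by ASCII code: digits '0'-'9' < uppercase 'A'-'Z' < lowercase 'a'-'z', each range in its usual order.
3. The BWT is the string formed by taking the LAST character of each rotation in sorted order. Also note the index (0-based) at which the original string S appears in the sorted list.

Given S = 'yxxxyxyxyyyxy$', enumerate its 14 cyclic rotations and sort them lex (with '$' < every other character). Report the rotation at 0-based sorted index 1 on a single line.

All 14 rotations (rotation i = S[i:]+S[:i]):
  rot[0] = yxxxyxyxyyyxy$
  rot[1] = xxxyxyxyyyxy$y
  rot[2] = xxyxyxyyyxy$yx
  rot[3] = xyxyxyyyxy$yxx
  rot[4] = yxyxyyyxy$yxxx
  rot[5] = xyxyyyxy$yxxxy
  rot[6] = yxyyyxy$yxxxyx
  rot[7] = xyyyxy$yxxxyxy
  rot[8] = yyyxy$yxxxyxyx
  rot[9] = yyxy$yxxxyxyxy
  rot[10] = yxy$yxxxyxyxyy
  rot[11] = xy$yxxxyxyxyyy
  rot[12] = y$yxxxyxyxyyyx
  rot[13] = $yxxxyxyxyyyxy
Sorted (with $ < everything):
  sorted[0] = $yxxxyxyxyyyxy
  sorted[1] = xxxyxyxyyyxy$y
  sorted[2] = xxyxyxyyyxy$yx
  sorted[3] = xy$yxxxyxyxyyy
  sorted[4] = xyxyxyyyxy$yxx
  sorted[5] = xyxyyyxy$yxxxy
  sorted[6] = xyyyxy$yxxxyxy
  sorted[7] = y$yxxxyxyxyyyx
  sorted[8] = yxxxyxyxyyyxy$
  sorted[9] = yxy$yxxxyxyxyy
  sorted[10] = yxyxyyyxy$yxxx
  sorted[11] = yxyyyxy$yxxxyx
  sorted[12] = yyxy$yxxxyxyxy
  sorted[13] = yyyxy$yxxxyxyx
sorted[1] = xxxyxyxyyyxy$y

Answer: xxxyxyxyyyxy$y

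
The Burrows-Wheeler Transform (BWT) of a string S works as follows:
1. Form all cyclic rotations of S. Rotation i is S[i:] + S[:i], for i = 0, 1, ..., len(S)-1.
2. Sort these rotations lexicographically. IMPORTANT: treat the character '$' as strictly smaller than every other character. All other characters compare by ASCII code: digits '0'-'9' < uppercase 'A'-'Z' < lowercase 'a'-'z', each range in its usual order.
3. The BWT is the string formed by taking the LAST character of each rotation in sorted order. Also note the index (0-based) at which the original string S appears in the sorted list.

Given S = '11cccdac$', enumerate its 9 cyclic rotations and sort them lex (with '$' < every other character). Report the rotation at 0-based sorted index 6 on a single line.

Answer: ccdac$11c

Derivation:
All 9 rotations (rotation i = S[i:]+S[:i]):
  rot[0] = 11cccdac$
  rot[1] = 1cccdac$1
  rot[2] = cccdac$11
  rot[3] = ccdac$11c
  rot[4] = cdac$11cc
  rot[5] = dac$11ccc
  rot[6] = ac$11cccd
  rot[7] = c$11cccda
  rot[8] = $11cccdac
Sorted (with $ < everything):
  sorted[0] = $11cccdac
  sorted[1] = 11cccdac$
  sorted[2] = 1cccdac$1
  sorted[3] = ac$11cccd
  sorted[4] = c$11cccda
  sorted[5] = cccdac$11
  sorted[6] = ccdac$11c
  sorted[7] = cdac$11cc
  sorted[8] = dac$11ccc
sorted[6] = ccdac$11c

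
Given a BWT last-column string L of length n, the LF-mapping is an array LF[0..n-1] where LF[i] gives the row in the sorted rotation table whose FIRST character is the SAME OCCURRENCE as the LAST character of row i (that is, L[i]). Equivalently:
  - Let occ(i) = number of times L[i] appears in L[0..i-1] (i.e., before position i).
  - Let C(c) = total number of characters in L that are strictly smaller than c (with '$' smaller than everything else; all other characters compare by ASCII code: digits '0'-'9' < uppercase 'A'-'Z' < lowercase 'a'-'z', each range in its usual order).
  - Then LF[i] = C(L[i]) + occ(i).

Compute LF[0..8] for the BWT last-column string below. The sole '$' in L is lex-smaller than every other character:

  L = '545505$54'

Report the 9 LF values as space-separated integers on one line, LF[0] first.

Answer: 4 2 5 6 1 7 0 8 3

Derivation:
Char counts: '$':1, '0':1, '4':2, '5':5
C (first-col start): C('$')=0, C('0')=1, C('4')=2, C('5')=4
L[0]='5': occ=0, LF[0]=C('5')+0=4+0=4
L[1]='4': occ=0, LF[1]=C('4')+0=2+0=2
L[2]='5': occ=1, LF[2]=C('5')+1=4+1=5
L[3]='5': occ=2, LF[3]=C('5')+2=4+2=6
L[4]='0': occ=0, LF[4]=C('0')+0=1+0=1
L[5]='5': occ=3, LF[5]=C('5')+3=4+3=7
L[6]='$': occ=0, LF[6]=C('$')+0=0+0=0
L[7]='5': occ=4, LF[7]=C('5')+4=4+4=8
L[8]='4': occ=1, LF[8]=C('4')+1=2+1=3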